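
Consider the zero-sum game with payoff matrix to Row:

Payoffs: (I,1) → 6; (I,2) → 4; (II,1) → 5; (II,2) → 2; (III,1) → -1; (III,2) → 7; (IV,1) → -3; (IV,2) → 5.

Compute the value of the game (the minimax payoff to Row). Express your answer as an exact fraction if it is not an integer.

23/5

Row minima: I → 4, II → 2, III → -1, IV → -3; maximin = 4.
Column maxima: 1 → 6, 2 → 7; minimax = 6.
4 ≠ 6, so there is no saddle point; optimal play is mixed.
II is strictly dominated by I, so Row never plays it.
IV is strictly dominated by III, so Row never plays it.
On the remaining 2×2 (I, III vs 1, 2):
Let Row play I with probability p. Expected payoff against 1: 6p + (-1)(1−p) = 7p − 1; against 2: 4p + 7(1−p) = −3p + 7.
Setting these equal: 7p − 1 = −3p + 7 ⇒ 10p = 8 ⇒ p = 4/5, and the value is (7)·(4/5) − 1 = 23/5.
For Column: with q = P(1), equating I's and III's payoffs gives 2q + 4 = −8q + 7 ⇒ q = 3/10.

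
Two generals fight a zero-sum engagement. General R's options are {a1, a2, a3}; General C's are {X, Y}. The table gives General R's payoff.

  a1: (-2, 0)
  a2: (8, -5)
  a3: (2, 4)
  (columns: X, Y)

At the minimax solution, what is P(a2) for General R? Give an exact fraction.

Row minima: a1 → -2, a2 → -5, a3 → 2; maximin = 2.
Column maxima: X → 8, Y → 4; minimax = 4.
2 ≠ 4, so there is no saddle point; optimal play is mixed.
a1 is strictly dominated by a3, so General R never plays it.
On the remaining 2×2 (a2, a3 vs X, Y):
Let General R play a2 with probability p. Expected payoff against X: 8p + 2(1−p) = 6p + 2; against Y: (-5)p + 4(1−p) = −9p + 4.
Setting these equal: 6p + 2 = −9p + 4 ⇒ 15p = 2 ⇒ p = 2/15, and the value is (6)·(2/15) + 2 = 14/5.
For General C: with q = P(X), equating a2's and a3's payoffs gives 13q − 5 = −2q + 4 ⇒ q = 3/5.

2/15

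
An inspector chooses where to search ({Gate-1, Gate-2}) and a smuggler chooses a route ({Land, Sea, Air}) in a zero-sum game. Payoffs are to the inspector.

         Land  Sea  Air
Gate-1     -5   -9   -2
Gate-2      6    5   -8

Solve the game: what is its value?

Row minima: Gate-1 → -9, Gate-2 → -8; maximin = -8.
Column maxima: Land → 6, Sea → 5, Air → -2; minimax = -2.
-8 ≠ -2, so there is no saddle point; optimal play is mixed.
Land is strictly dominated by Sea (it gives the inspector strictly more in every row), so the smuggler never plays it.
On the remaining 2×2 (Gate-1, Gate-2 vs Sea, Air):
Let the inspector play Gate-1 with probability p. Expected payoff against Sea: (-9)p + 5(1−p) = −14p + 5; against Air: (-2)p + (-8)(1−p) = 6p − 8.
Setting these equal: −14p + 5 = 6p − 8 ⇒ −20p = -13 ⇒ p = 13/20, and the value is (-14)·(13/20) + 5 = -41/10.
For the smuggler: with q = P(Sea), equating Gate-1's and Gate-2's payoffs gives −7q − 2 = 13q − 8 ⇒ q = 3/10.

-41/10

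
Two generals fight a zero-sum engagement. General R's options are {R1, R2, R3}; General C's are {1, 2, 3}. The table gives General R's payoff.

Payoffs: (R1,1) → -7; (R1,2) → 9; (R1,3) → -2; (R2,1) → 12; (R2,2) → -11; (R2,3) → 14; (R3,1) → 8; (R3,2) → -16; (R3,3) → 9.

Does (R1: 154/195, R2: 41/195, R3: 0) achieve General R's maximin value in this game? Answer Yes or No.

Against 1 this mix gives (154/195)·(-7) + (41/195)·12 = -586/195.
Against 2 this mix gives (154/195)·9 + (41/195)·(-11) = 187/39.
Against 3 this mix gives (154/195)·(-2) + (41/195)·14 = 266/195.
General C will play 1, holding General R to -586/195. Shifting weight toward the row that does better against 1 would raise this floor (the equalizing mix achieves 31/39 against both 1 and 2), so the proposed strategy is not optimal.

No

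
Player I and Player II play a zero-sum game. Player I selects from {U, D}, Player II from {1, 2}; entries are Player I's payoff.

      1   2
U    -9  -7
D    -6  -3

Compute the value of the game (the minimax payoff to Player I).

-6

Row minima: U → -9, D → -6; maximin = -6.
Column maxima: 1 → -6, 2 → -3; minimax = -6.
Since maximin = minimax = -6, there is a saddle point and the value is -6.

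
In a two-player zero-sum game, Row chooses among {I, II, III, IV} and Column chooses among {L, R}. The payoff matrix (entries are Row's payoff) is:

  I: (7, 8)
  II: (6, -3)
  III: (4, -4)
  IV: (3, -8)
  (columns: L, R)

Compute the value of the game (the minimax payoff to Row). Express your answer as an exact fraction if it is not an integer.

7

Row minima: I → 7, II → -3, III → -4, IV → -8; maximin = 7.
Column maxima: L → 7, R → 8; minimax = 7.
Since maximin = minimax = 7, there is a saddle point and the value is 7.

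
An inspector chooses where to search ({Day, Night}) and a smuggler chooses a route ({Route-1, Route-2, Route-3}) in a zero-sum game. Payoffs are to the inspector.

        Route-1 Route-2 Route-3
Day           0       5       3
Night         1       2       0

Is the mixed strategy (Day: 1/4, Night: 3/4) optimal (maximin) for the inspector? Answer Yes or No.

Against Route-1 this mix gives (1/4)·0 + (3/4)·1 = 3/4.
Against Route-2 this mix gives (1/4)·5 + (3/4)·2 = 11/4.
Against Route-3 this mix gives (1/4)·3 + (3/4)·0 = 3/4.
All of the smuggler's active replies (Route-1, Route-3) yield 3/4, and no column does worse for the inspector. The mix makes the smuggler indifferent and guarantees 3/4, so it is optimal.

Yes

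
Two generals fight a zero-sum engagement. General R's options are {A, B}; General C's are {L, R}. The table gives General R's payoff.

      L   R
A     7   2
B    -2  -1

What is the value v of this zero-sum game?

Row minima: A → 2, B → -2; maximin = 2.
Column maxima: L → 7, R → 2; minimax = 2.
Since maximin = minimax = 2, there is a saddle point and the value is 2.

2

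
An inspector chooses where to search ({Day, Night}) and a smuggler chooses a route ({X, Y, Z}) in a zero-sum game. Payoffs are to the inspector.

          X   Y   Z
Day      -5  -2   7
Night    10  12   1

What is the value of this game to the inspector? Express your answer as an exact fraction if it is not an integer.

25/7

Row minima: Day → -5, Night → 1; maximin = 1.
Column maxima: X → 10, Y → 12, Z → 7; minimax = 7.
1 ≠ 7, so there is no saddle point; optimal play is mixed.
Y is strictly dominated by X (it gives the inspector strictly more in every row), so the smuggler never plays it.
On the remaining 2×2 (Day, Night vs X, Z):
Let the inspector play Day with probability p. Expected payoff against X: (-5)p + 10(1−p) = −15p + 10; against Z: 7p + 1(1−p) = 6p + 1.
Setting these equal: −15p + 10 = 6p + 1 ⇒ −21p = -9 ⇒ p = 3/7, and the value is (-15)·(3/7) + 10 = 25/7.
For the smuggler: with q = P(X), equating Day's and Night's payoffs gives −12q + 7 = 9q + 1 ⇒ q = 2/7.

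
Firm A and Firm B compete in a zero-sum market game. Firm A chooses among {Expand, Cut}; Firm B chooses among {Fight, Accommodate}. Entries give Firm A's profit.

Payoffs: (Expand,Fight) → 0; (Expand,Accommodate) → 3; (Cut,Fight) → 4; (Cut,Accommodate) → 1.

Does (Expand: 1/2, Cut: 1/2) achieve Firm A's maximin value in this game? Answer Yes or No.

Yes

Against Fight this mix gives (1/2)·0 + (1/2)·4 = 2.
Against Accommodate this mix gives (1/2)·3 + (1/2)·1 = 2.
All of Firm B's active replies (Fight, Accommodate) yield 2, and no column does worse for Firm A. The mix makes Firm B indifferent and guarantees 2, so it is optimal.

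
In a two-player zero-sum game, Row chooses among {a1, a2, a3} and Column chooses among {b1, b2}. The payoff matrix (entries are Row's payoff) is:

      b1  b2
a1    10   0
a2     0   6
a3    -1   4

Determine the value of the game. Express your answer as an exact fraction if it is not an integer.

Row minima: a1 → 0, a2 → 0, a3 → -1; maximin = 0.
Column maxima: b1 → 10, b2 → 6; minimax = 6.
0 ≠ 6, so there is no saddle point; optimal play is mixed.
a3 is strictly dominated by a2, so Row never plays it.
On the remaining 2×2 (a1, a2 vs b1, b2):
Let Row play a1 with probability p. Expected payoff against b1: 10p + 0(1−p) = 10p; against b2: 0p + 6(1−p) = −6p + 6.
Setting these equal: 10p = −6p + 6 ⇒ 16p = 6 ⇒ p = 3/8, and the value is (10)·(3/8) = 15/4.
For Column: with q = P(b1), equating a1's and a2's payoffs gives 10q = −6q + 6 ⇒ q = 3/8.

15/4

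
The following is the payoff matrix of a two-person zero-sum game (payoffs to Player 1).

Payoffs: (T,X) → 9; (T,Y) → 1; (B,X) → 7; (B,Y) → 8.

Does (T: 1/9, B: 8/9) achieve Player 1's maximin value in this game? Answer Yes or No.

Against X this mix gives (1/9)·9 + (8/9)·7 = 65/9.
Against Y this mix gives (1/9)·1 + (8/9)·8 = 65/9.
All of Player 2's active replies (X, Y) yield 65/9, and no column does worse for Player 1. The mix makes Player 2 indifferent and guarantees 65/9, so it is optimal.

Yes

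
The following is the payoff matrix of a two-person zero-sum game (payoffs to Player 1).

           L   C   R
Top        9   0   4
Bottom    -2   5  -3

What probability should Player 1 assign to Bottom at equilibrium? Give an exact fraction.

1/3

Row minima: Top → 0, Bottom → -3; maximin = 0.
Column maxima: L → 9, C → 5, R → 4; minimax = 4.
0 ≠ 4, so there is no saddle point; optimal play is mixed.
L is strictly dominated by R (it gives Player 1 strictly more in every row), so Player 2 never plays it.
On the remaining 2×2 (Top, Bottom vs C, R):
Let Player 1 play Top with probability p. Expected payoff against C: 0p + 5(1−p) = −5p + 5; against R: 4p + (-3)(1−p) = 7p − 3.
Setting these equal: −5p + 5 = 7p − 3 ⇒ −12p = -8 ⇒ p = 2/3, and the value is (-5)·(2/3) + 5 = 5/3.
For Player 2: with q = P(C), equating Top's and Bottom's payoffs gives −4q + 4 = 8q − 3 ⇒ q = 7/12.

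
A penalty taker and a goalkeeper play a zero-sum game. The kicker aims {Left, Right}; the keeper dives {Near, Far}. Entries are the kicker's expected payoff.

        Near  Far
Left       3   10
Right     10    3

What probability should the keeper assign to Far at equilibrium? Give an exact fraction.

Row minima: Left → 3, Right → 3; maximin = 3.
Column maxima: Near → 10, Far → 10; minimax = 10.
3 ≠ 10, so there is no saddle point; optimal play is mixed.
Let the kicker play Left with probability p. Expected payoff against Near: 3p + 10(1−p) = −7p + 10; against Far: 10p + 3(1−p) = 7p + 3.
Setting these equal: −7p + 10 = 7p + 3 ⇒ −14p = -7 ⇒ p = 1/2, and the value is (-7)·(1/2) + 10 = 13/2.
For the keeper: with q = P(Near), equating Left's and Right's payoffs gives −7q + 10 = 7q + 3 ⇒ q = 1/2.

1/2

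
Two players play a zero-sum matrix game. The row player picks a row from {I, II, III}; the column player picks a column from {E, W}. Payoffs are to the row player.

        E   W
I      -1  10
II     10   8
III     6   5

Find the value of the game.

Row minima: I → -1, II → 8, III → 5; maximin = 8.
Column maxima: E → 10, W → 10; minimax = 10.
8 ≠ 10, so there is no saddle point; optimal play is mixed.
III is strictly dominated by II, so the row player never plays it.
On the remaining 2×2 (I, II vs E, W):
Let the row player play I with probability p. Expected payoff against E: (-1)p + 10(1−p) = −11p + 10; against W: 10p + 8(1−p) = 2p + 8.
Setting these equal: −11p + 10 = 2p + 8 ⇒ −13p = -2 ⇒ p = 2/13, and the value is (-11)·(2/13) + 10 = 108/13.
For the column player: with q = P(E), equating I's and II's payoffs gives −11q + 10 = 2q + 8 ⇒ q = 2/13.

108/13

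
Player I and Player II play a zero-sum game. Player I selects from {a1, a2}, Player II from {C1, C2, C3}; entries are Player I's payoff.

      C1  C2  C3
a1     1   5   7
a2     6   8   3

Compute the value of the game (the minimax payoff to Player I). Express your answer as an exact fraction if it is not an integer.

13/3

Row minima: a1 → 1, a2 → 3; maximin = 3.
Column maxima: C1 → 6, C2 → 8, C3 → 7; minimax = 6.
3 ≠ 6, so there is no saddle point; optimal play is mixed.
C2 is strictly dominated by C1 (it gives Player I strictly more in every row), so Player II never plays it.
On the remaining 2×2 (a1, a2 vs C1, C3):
Let Player I play a1 with probability p. Expected payoff against C1: 1p + 6(1−p) = −5p + 6; against C3: 7p + 3(1−p) = 4p + 3.
Setting these equal: −5p + 6 = 4p + 3 ⇒ −9p = -3 ⇒ p = 1/3, and the value is (-5)·(1/3) + 6 = 13/3.
For Player II: with q = P(C1), equating a1's and a2's payoffs gives −6q + 7 = 3q + 3 ⇒ q = 4/9.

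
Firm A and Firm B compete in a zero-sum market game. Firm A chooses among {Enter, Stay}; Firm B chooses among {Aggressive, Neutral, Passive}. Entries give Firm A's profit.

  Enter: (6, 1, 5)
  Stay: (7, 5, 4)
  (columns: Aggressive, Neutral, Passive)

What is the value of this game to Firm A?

Row minima: Enter → 1, Stay → 4; maximin = 4.
Column maxima: Aggressive → 7, Neutral → 5, Passive → 5; minimax = 5.
4 ≠ 5, so there is no saddle point; optimal play is mixed.
Aggressive is strictly dominated by Neutral (it gives Firm A strictly more in every row), so Firm B never plays it.
On the remaining 2×2 (Enter, Stay vs Neutral, Passive):
Let Firm A play Enter with probability p. Expected payoff against Neutral: 1p + 5(1−p) = −4p + 5; against Passive: 5p + 4(1−p) = p + 4.
Setting these equal: −4p + 5 = p + 4 ⇒ −5p = -1 ⇒ p = 1/5, and the value is (-4)·(1/5) + 5 = 21/5.
For Firm B: with q = P(Neutral), equating Enter's and Stay's payoffs gives −4q + 5 = q + 4 ⇒ q = 1/5.

21/5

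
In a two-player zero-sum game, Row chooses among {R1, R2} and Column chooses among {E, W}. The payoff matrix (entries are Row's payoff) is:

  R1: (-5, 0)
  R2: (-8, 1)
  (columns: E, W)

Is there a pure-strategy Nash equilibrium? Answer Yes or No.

Yes

Row minima: R1 → -5, R2 → -8; maximin = -5.
Column maxima: E → -5, W → 1; minimax = -5.
maximin = minimax = -5, so a saddle point exists.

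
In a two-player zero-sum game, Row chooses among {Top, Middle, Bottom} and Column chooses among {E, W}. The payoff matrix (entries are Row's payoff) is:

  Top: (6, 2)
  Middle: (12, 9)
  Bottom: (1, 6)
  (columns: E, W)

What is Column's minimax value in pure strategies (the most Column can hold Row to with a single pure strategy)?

Column maxima: E → 12, W → 9.
The smallest of these is 9.

9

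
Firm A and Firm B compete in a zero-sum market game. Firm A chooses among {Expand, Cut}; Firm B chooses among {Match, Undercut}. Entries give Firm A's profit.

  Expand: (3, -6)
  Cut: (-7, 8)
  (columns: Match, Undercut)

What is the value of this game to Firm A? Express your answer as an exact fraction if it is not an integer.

Row minima: Expand → -6, Cut → -7; maximin = -6.
Column maxima: Match → 3, Undercut → 8; minimax = 3.
-6 ≠ 3, so there is no saddle point; optimal play is mixed.
Let Firm A play Expand with probability p. Expected payoff against Match: 3p + (-7)(1−p) = 10p − 7; against Undercut: (-6)p + 8(1−p) = −14p + 8.
Setting these equal: 10p − 7 = −14p + 8 ⇒ 24p = 15 ⇒ p = 5/8, and the value is (10)·(5/8) − 7 = -3/4.
For Firm B: with q = P(Match), equating Expand's and Cut's payoffs gives 9q − 6 = −15q + 8 ⇒ q = 7/12.

-3/4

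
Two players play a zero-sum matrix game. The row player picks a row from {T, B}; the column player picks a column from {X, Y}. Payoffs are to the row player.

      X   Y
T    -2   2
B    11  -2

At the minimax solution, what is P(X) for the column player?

4/17

Row minima: T → -2, B → -2; maximin = -2.
Column maxima: X → 11, Y → 2; minimax = 2.
-2 ≠ 2, so there is no saddle point; optimal play is mixed.
Let the row player play T with probability p. Expected payoff against X: (-2)p + 11(1−p) = −13p + 11; against Y: 2p + (-2)(1−p) = 4p − 2.
Setting these equal: −13p + 11 = 4p − 2 ⇒ −17p = -13 ⇒ p = 13/17, and the value is (-13)·(13/17) + 11 = 18/17.
For the column player: with q = P(X), equating T's and B's payoffs gives −4q + 2 = 13q − 2 ⇒ q = 4/17.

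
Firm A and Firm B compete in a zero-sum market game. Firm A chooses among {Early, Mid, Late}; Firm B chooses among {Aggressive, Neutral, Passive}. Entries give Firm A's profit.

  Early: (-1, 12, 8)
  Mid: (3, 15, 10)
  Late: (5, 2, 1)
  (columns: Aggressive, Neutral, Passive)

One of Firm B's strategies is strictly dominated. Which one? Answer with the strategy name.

Neutral

Passive holds Firm A's payoff strictly below Neutral in every row: 8 < 12, 10 < 15, 1 < 2.
So Neutral is strictly dominated for Firm B.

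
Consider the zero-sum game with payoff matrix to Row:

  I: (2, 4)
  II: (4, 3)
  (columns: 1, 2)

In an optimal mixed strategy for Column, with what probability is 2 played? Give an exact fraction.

Row minima: I → 2, II → 3; maximin = 3.
Column maxima: 1 → 4, 2 → 4; minimax = 4.
3 ≠ 4, so there is no saddle point; optimal play is mixed.
Let Row play I with probability p. Expected payoff against 1: 2p + 4(1−p) = −2p + 4; against 2: 4p + 3(1−p) = p + 3.
Setting these equal: −2p + 4 = p + 3 ⇒ −3p = -1 ⇒ p = 1/3, and the value is (-2)·(1/3) + 4 = 10/3.
For Column: with q = P(1), equating I's and II's payoffs gives −2q + 4 = q + 3 ⇒ q = 1/3.

2/3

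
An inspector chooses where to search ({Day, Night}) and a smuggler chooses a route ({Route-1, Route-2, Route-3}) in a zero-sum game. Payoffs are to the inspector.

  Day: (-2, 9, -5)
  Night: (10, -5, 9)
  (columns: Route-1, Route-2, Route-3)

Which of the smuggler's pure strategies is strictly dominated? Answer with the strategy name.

Route-3 holds the inspector's payoff strictly below Route-1 in every row: -5 < -2, 9 < 10.
So Route-1 is strictly dominated for the smuggler.

Route-1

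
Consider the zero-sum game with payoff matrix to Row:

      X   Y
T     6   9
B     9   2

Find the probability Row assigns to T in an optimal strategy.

7/10

Row minima: T → 6, B → 2; maximin = 6.
Column maxima: X → 9, Y → 9; minimax = 9.
6 ≠ 9, so there is no saddle point; optimal play is mixed.
Let Row play T with probability p. Expected payoff against X: 6p + 9(1−p) = −3p + 9; against Y: 9p + 2(1−p) = 7p + 2.
Setting these equal: −3p + 9 = 7p + 2 ⇒ −10p = -7 ⇒ p = 7/10, and the value is (-3)·(7/10) + 9 = 69/10.
For Column: with q = P(X), equating T's and B's payoffs gives −3q + 9 = 7q + 2 ⇒ q = 7/10.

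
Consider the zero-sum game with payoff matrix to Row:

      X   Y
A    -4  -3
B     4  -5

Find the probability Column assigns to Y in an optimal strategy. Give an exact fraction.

4/5

Row minima: A → -4, B → -5; maximin = -4.
Column maxima: X → 4, Y → -3; minimax = -3.
-4 ≠ -3, so there is no saddle point; optimal play is mixed.
Let Row play A with probability p. Expected payoff against X: (-4)p + 4(1−p) = −8p + 4; against Y: (-3)p + (-5)(1−p) = 2p − 5.
Setting these equal: −8p + 4 = 2p − 5 ⇒ −10p = -9 ⇒ p = 9/10, and the value is (-8)·(9/10) + 4 = -16/5.
For Column: with q = P(X), equating A's and B's payoffs gives −q − 3 = 9q − 5 ⇒ q = 1/5.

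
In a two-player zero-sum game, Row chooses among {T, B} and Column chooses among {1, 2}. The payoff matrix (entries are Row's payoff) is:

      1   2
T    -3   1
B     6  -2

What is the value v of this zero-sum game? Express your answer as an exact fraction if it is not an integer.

Row minima: T → -3, B → -2; maximin = -2.
Column maxima: 1 → 6, 2 → 1; minimax = 1.
-2 ≠ 1, so there is no saddle point; optimal play is mixed.
Let Row play T with probability p. Expected payoff against 1: (-3)p + 6(1−p) = −9p + 6; against 2: 1p + (-2)(1−p) = 3p − 2.
Setting these equal: −9p + 6 = 3p − 2 ⇒ −12p = -8 ⇒ p = 2/3, and the value is (-9)·(2/3) + 6 = 0.
For Column: with q = P(1), equating T's and B's payoffs gives −4q + 1 = 8q − 2 ⇒ q = 1/4.

0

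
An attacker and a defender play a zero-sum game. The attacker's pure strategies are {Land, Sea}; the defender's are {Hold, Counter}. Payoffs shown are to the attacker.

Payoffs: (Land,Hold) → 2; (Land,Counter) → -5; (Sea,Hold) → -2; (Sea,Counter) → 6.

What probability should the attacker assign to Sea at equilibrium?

Row minima: Land → -5, Sea → -2; maximin = -2.
Column maxima: Hold → 2, Counter → 6; minimax = 2.
-2 ≠ 2, so there is no saddle point; optimal play is mixed.
Let the attacker play Land with probability p. Expected payoff against Hold: 2p + (-2)(1−p) = 4p − 2; against Counter: (-5)p + 6(1−p) = −11p + 6.
Setting these equal: 4p − 2 = −11p + 6 ⇒ 15p = 8 ⇒ p = 8/15, and the value is (4)·(8/15) − 2 = 2/15.
For the defender: with q = P(Hold), equating Land's and Sea's payoffs gives 7q − 5 = −8q + 6 ⇒ q = 11/15.

7/15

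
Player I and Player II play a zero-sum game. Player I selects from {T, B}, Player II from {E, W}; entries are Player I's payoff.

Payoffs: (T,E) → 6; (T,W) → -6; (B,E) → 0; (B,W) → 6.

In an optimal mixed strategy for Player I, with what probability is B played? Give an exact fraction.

Row minima: T → -6, B → 0; maximin = 0.
Column maxima: E → 6, W → 6; minimax = 6.
0 ≠ 6, so there is no saddle point; optimal play is mixed.
Let Player I play T with probability p. Expected payoff against E: 6p + 0(1−p) = 6p; against W: (-6)p + 6(1−p) = −12p + 6.
Setting these equal: 6p = −12p + 6 ⇒ 18p = 6 ⇒ p = 1/3, and the value is (6)·(1/3) = 2.
For Player II: with q = P(E), equating T's and B's payoffs gives 12q − 6 = −6q + 6 ⇒ q = 2/3.

2/3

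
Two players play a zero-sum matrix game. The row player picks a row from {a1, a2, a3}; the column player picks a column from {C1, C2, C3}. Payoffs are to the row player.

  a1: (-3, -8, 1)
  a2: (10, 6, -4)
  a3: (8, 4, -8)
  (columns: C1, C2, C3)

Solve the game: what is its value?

Row minima: a1 → -8, a2 → -4, a3 → -8; maximin = -4.
Column maxima: C1 → 10, C2 → 6, C3 → 1; minimax = 1.
-4 ≠ 1, so there is no saddle point; optimal play is mixed.
a3 is strictly dominated by a2, so the row player never plays it.
C1 is strictly dominated by C2 (it gives the row player strictly more in every row), so the column player never plays it.
On the remaining 2×2 (a1, a2 vs C2, C3):
Let the row player play a1 with probability p. Expected payoff against C2: (-8)p + 6(1−p) = −14p + 6; against C3: 1p + (-4)(1−p) = 5p − 4.
Setting these equal: −14p + 6 = 5p − 4 ⇒ −19p = -10 ⇒ p = 10/19, and the value is (-14)·(10/19) + 6 = -26/19.
For the column player: with q = P(C2), equating a1's and a2's payoffs gives −9q + 1 = 10q − 4 ⇒ q = 5/19.

-26/19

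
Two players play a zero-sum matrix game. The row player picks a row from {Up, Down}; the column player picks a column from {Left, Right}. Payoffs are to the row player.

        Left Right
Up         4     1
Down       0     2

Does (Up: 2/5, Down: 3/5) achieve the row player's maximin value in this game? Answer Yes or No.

Yes

Against Left this mix gives (2/5)·4 + (3/5)·0 = 8/5.
Against Right this mix gives (2/5)·1 + (3/5)·2 = 8/5.
All of the column player's active replies (Left, Right) yield 8/5, and no column does worse for the row player. The mix makes the column player indifferent and guarantees 8/5, so it is optimal.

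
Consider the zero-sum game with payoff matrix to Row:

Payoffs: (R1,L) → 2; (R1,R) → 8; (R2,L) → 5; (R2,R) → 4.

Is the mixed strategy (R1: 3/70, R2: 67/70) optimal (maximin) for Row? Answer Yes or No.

No

Against L this mix gives (3/70)·2 + (67/70)·5 = 341/70.
Against R this mix gives (3/70)·8 + (67/70)·4 = 146/35.
Column will play R, holding Row to 146/35. Shifting weight toward the row that does better against R would raise this floor (the equalizing mix achieves 32/7 against both R and L), so the proposed strategy is not optimal.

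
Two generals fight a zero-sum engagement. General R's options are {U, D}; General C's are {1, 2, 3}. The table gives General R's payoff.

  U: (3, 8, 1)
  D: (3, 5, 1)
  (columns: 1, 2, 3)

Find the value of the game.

1

Row minima: U → 1, D → 1; maximin = 1.
Column maxima: 1 → 3, 2 → 8, 3 → 1; minimax = 1.
Since maximin = minimax = 1, there is a saddle point and the value is 1.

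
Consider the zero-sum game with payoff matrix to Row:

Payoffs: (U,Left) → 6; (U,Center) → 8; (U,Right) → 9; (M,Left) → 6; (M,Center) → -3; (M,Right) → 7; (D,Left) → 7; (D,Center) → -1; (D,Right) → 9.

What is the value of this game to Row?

Row minima: U → 6, M → -3, D → -1; maximin = 6.
Column maxima: Left → 7, Center → 8, Right → 9; minimax = 7.
6 ≠ 7, so there is no saddle point; optimal play is mixed.
M is strictly dominated by D, so Row never plays it.
Right is strictly dominated by Left (it gives Row strictly more in every row), so Column never plays it.
On the remaining 2×2 (U, D vs Left, Center):
Let Row play U with probability p. Expected payoff against Left: 6p + 7(1−p) = −p + 7; against Center: 8p + (-1)(1−p) = 9p − 1.
Setting these equal: −p + 7 = 9p − 1 ⇒ −10p = -8 ⇒ p = 4/5, and the value is (-1)·(4/5) + 7 = 31/5.
For Column: with q = P(Left), equating U's and D's payoffs gives −2q + 8 = 8q − 1 ⇒ q = 9/10.

31/5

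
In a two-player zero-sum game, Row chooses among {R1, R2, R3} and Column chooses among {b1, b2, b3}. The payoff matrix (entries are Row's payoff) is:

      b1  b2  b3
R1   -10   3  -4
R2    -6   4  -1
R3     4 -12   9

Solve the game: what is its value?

Row minima: R1 → -10, R2 → -6, R3 → -12; maximin = -6.
Column maxima: b1 → 4, b2 → 4, b3 → 9; minimax = 4.
-6 ≠ 4, so there is no saddle point; optimal play is mixed.
R1 is strictly dominated by R2, so Row never plays it.
b3 is strictly dominated by b1 (it gives Row strictly more in every row), so Column never plays it.
On the remaining 2×2 (R2, R3 vs b1, b2):
Let Row play R2 with probability p. Expected payoff against b1: (-6)p + 4(1−p) = −10p + 4; against b2: 4p + (-12)(1−p) = 16p − 12.
Setting these equal: −10p + 4 = 16p − 12 ⇒ −26p = -16 ⇒ p = 8/13, and the value is (-10)·(8/13) + 4 = -28/13.
For Column: with q = P(b1), equating R2's and R3's payoffs gives −10q + 4 = 16q − 12 ⇒ q = 8/13.

-28/13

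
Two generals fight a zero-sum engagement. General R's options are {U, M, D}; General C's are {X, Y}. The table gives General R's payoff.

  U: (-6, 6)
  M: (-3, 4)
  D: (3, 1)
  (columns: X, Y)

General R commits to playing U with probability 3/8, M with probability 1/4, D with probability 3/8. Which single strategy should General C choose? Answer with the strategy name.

X

If General C plays X, General R's expected payoff is (3/8)·(-6) + (1/4)·(-3) + (3/8)·3 = -15/8.
If General C plays Y, General R's expected payoff is (3/8)·6 + (1/4)·4 + (3/8)·1 = 29/8.
General C minimizes General R's payoff; the smallest is -15/8, so the best response is X.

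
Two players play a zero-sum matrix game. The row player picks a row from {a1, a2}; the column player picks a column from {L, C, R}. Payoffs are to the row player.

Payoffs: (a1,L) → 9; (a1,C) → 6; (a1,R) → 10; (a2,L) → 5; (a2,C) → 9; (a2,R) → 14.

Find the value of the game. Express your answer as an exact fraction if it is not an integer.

51/7

Row minima: a1 → 6, a2 → 5; maximin = 6.
Column maxima: L → 9, C → 9, R → 14; minimax = 9.
6 ≠ 9, so there is no saddle point; optimal play is mixed.
R is strictly dominated by L (it gives the row player strictly more in every row), so the column player never plays it.
On the remaining 2×2 (a1, a2 vs L, C):
Let the row player play a1 with probability p. Expected payoff against L: 9p + 5(1−p) = 4p + 5; against C: 6p + 9(1−p) = −3p + 9.
Setting these equal: 4p + 5 = −3p + 9 ⇒ 7p = 4 ⇒ p = 4/7, and the value is (4)·(4/7) + 5 = 51/7.
For the column player: with q = P(L), equating a1's and a2's payoffs gives 3q + 6 = −4q + 9 ⇒ q = 3/7.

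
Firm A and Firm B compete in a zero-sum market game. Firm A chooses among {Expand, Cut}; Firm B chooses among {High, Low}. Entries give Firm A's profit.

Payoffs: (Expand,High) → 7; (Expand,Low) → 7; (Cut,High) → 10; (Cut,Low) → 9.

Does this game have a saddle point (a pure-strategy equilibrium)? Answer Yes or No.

Row minima: Expand → 7, Cut → 9; maximin = 9.
Column maxima: High → 10, Low → 9; minimax = 9.
maximin = minimax = 9, so a saddle point exists.

Yes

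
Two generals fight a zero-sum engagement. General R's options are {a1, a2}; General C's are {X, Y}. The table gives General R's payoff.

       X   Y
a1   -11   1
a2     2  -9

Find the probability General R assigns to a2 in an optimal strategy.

12/23

Row minima: a1 → -11, a2 → -9; maximin = -9.
Column maxima: X → 2, Y → 1; minimax = 1.
-9 ≠ 1, so there is no saddle point; optimal play is mixed.
Let General R play a1 with probability p. Expected payoff against X: (-11)p + 2(1−p) = −13p + 2; against Y: 1p + (-9)(1−p) = 10p − 9.
Setting these equal: −13p + 2 = 10p − 9 ⇒ −23p = -11 ⇒ p = 11/23, and the value is (-13)·(11/23) + 2 = -97/23.
For General C: with q = P(X), equating a1's and a2's payoffs gives −12q + 1 = 11q − 9 ⇒ q = 10/23.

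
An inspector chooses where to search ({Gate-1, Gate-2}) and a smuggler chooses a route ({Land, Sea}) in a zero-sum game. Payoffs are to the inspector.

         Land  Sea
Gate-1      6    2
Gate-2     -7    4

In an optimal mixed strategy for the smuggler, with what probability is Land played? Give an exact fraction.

2/15

Row minima: Gate-1 → 2, Gate-2 → -7; maximin = 2.
Column maxima: Land → 6, Sea → 4; minimax = 4.
2 ≠ 4, so there is no saddle point; optimal play is mixed.
Let the inspector play Gate-1 with probability p. Expected payoff against Land: 6p + (-7)(1−p) = 13p − 7; against Sea: 2p + 4(1−p) = −2p + 4.
Setting these equal: 13p − 7 = −2p + 4 ⇒ 15p = 11 ⇒ p = 11/15, and the value is (13)·(11/15) − 7 = 38/15.
For the smuggler: with q = P(Land), equating Gate-1's and Gate-2's payoffs gives 4q + 2 = −11q + 4 ⇒ q = 2/15.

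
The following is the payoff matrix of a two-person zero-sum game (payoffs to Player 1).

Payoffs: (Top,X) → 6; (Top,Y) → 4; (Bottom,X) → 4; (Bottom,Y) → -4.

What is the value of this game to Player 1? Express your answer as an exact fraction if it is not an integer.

4

Row minima: Top → 4, Bottom → -4; maximin = 4.
Column maxima: X → 6, Y → 4; minimax = 4.
Since maximin = minimax = 4, there is a saddle point and the value is 4.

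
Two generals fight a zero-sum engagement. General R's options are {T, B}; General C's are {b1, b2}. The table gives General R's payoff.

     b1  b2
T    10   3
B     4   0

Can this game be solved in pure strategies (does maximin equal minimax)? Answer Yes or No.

Row minima: T → 3, B → 0; maximin = 3.
Column maxima: b1 → 10, b2 → 3; minimax = 3.
maximin = minimax = 3, so a saddle point exists.

Yes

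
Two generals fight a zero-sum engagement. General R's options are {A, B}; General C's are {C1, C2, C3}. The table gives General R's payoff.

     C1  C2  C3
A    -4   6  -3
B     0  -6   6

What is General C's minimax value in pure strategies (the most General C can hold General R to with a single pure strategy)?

0

Column maxima: C1 → 0, C2 → 6, C3 → 6.
The smallest of these is 0.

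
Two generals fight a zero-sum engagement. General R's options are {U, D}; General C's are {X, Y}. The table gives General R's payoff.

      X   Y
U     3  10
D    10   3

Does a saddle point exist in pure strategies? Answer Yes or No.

No

Row minima: U → 3, D → 3; maximin = 3.
Column maxima: X → 10, Y → 10; minimax = 10.
3 ≠ 10, so no pure-strategy equilibrium exists.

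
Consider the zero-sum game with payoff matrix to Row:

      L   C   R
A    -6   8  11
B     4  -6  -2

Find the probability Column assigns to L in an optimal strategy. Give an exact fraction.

7/12

Row minima: A → -6, B → -6; maximin = -6.
Column maxima: L → 4, C → 8, R → 11; minimax = 4.
-6 ≠ 4, so there is no saddle point; optimal play is mixed.
R is strictly dominated by C (it gives Row strictly more in every row), so Column never plays it.
On the remaining 2×2 (A, B vs L, C):
Let Row play A with probability p. Expected payoff against L: (-6)p + 4(1−p) = −10p + 4; against C: 8p + (-6)(1−p) = 14p − 6.
Setting these equal: −10p + 4 = 14p − 6 ⇒ −24p = -10 ⇒ p = 5/12, and the value is (-10)·(5/12) + 4 = -1/6.
For Column: with q = P(L), equating A's and B's payoffs gives −14q + 8 = 10q − 6 ⇒ q = 7/12.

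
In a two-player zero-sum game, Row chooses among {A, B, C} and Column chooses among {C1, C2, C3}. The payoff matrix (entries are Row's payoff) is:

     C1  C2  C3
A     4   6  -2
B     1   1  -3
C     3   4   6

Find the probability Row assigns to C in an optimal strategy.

2/3

Row minima: A → -2, B → -3, C → 3; maximin = 3.
Column maxima: C1 → 4, C2 → 6, C3 → 6; minimax = 4.
3 ≠ 4, so there is no saddle point; optimal play is mixed.
B is strictly dominated by A, so Row never plays it.
With B eliminated, C2 is strictly dominated by C1 (it gives Row strictly more in every remaining row), so Column never plays it.
On the remaining 2×2 (A, C vs C1, C3):
Let Row play A with probability p. Expected payoff against C1: 4p + 3(1−p) = p + 3; against C3: (-2)p + 6(1−p) = −8p + 6.
Setting these equal: p + 3 = −8p + 6 ⇒ 9p = 3 ⇒ p = 1/3, and the value is (1)·(1/3) + 3 = 10/3.
For Column: with q = P(C1), equating A's and C's payoffs gives 6q − 2 = −3q + 6 ⇒ q = 8/9.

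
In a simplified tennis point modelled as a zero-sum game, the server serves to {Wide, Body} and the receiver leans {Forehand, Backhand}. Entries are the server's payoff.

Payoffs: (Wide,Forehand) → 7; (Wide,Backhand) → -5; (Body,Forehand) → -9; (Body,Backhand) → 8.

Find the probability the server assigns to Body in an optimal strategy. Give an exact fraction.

12/29

Row minima: Wide → -5, Body → -9; maximin = -5.
Column maxima: Forehand → 7, Backhand → 8; minimax = 7.
-5 ≠ 7, so there is no saddle point; optimal play is mixed.
Let the server play Wide with probability p. Expected payoff against Forehand: 7p + (-9)(1−p) = 16p − 9; against Backhand: (-5)p + 8(1−p) = −13p + 8.
Setting these equal: 16p − 9 = −13p + 8 ⇒ 29p = 17 ⇒ p = 17/29, and the value is (16)·(17/29) − 9 = 11/29.
For the receiver: with q = P(Forehand), equating Wide's and Body's payoffs gives 12q − 5 = −17q + 8 ⇒ q = 13/29.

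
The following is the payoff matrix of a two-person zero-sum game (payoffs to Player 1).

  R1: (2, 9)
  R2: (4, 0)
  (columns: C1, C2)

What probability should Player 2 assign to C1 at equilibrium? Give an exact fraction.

Row minima: R1 → 2, R2 → 0; maximin = 2.
Column maxima: C1 → 4, C2 → 9; minimax = 4.
2 ≠ 4, so there is no saddle point; optimal play is mixed.
Let Player 1 play R1 with probability p. Expected payoff against C1: 2p + 4(1−p) = −2p + 4; against C2: 9p + 0(1−p) = 9p.
Setting these equal: −2p + 4 = 9p ⇒ −11p = -4 ⇒ p = 4/11, and the value is (-2)·(4/11) + 4 = 36/11.
For Player 2: with q = P(C1), equating R1's and R2's payoffs gives −7q + 9 = 4q ⇒ q = 9/11.

9/11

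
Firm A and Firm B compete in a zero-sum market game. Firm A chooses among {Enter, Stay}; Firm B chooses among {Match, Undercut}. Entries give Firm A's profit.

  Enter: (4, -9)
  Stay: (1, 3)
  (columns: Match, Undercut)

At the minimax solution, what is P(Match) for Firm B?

4/5

Row minima: Enter → -9, Stay → 1; maximin = 1.
Column maxima: Match → 4, Undercut → 3; minimax = 3.
1 ≠ 3, so there is no saddle point; optimal play is mixed.
Let Firm A play Enter with probability p. Expected payoff against Match: 4p + 1(1−p) = 3p + 1; against Undercut: (-9)p + 3(1−p) = −12p + 3.
Setting these equal: 3p + 1 = −12p + 3 ⇒ 15p = 2 ⇒ p = 2/15, and the value is (3)·(2/15) + 1 = 7/5.
For Firm B: with q = P(Match), equating Enter's and Stay's payoffs gives 13q − 9 = −2q + 3 ⇒ q = 4/5.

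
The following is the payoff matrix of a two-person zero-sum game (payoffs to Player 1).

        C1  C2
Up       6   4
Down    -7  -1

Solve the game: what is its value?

Row minima: Up → 4, Down → -7; maximin = 4.
Column maxima: C1 → 6, C2 → 4; minimax = 4.
Since maximin = minimax = 4, there is a saddle point and the value is 4.

4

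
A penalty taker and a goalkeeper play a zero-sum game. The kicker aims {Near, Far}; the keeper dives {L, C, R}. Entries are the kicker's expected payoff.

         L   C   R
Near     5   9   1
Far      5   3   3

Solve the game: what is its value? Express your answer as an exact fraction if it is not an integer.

Row minima: Near → 1, Far → 3; maximin = 3.
Column maxima: L → 5, C → 9, R → 3; minimax = 3.
Since maximin = minimax = 3, there is a saddle point and the value is 3.

3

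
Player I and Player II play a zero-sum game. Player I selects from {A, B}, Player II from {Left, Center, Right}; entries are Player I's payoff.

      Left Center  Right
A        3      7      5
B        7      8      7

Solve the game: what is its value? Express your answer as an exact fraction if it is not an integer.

Row minima: A → 3, B → 7; maximin = 7.
Column maxima: Left → 7, Center → 8, Right → 7; minimax = 7.
Since maximin = minimax = 7, there is a saddle point and the value is 7.

7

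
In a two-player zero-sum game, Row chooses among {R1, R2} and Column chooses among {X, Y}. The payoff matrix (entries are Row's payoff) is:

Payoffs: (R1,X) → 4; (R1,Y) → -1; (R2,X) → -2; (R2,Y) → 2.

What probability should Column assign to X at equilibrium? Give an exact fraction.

Row minima: R1 → -1, R2 → -2; maximin = -1.
Column maxima: X → 4, Y → 2; minimax = 2.
-1 ≠ 2, so there is no saddle point; optimal play is mixed.
Let Row play R1 with probability p. Expected payoff against X: 4p + (-2)(1−p) = 6p − 2; against Y: (-1)p + 2(1−p) = −3p + 2.
Setting these equal: 6p − 2 = −3p + 2 ⇒ 9p = 4 ⇒ p = 4/9, and the value is (6)·(4/9) − 2 = 2/3.
For Column: with q = P(X), equating R1's and R2's payoffs gives 5q − 1 = −4q + 2 ⇒ q = 1/3.

1/3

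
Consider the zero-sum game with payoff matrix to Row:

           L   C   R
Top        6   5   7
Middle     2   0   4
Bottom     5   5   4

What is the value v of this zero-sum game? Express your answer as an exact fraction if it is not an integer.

5

Row minima: Top → 5, Middle → 0, Bottom → 4; maximin = 5.
Column maxima: L → 6, C → 5, R → 7; minimax = 5.
Since maximin = minimax = 5, there is a saddle point and the value is 5.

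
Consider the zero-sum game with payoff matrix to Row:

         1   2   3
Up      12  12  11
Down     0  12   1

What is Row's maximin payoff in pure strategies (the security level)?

11

Row minima: Up → 11, Down → 0.
The best of these is 11.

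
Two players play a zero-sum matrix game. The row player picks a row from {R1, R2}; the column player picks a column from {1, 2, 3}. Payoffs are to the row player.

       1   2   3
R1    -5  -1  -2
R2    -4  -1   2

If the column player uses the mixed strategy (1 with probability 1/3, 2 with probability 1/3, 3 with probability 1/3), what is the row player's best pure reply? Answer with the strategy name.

R2

Expected payoff of R1: (1/3)·(-5) + (1/3)·(-1) + (1/3)·(-2) = -8/3.
Expected payoff of R2: (1/3)·(-4) + (1/3)·(-1) + (1/3)·2 = -1.
The largest is -1, so the row player's best response is R2.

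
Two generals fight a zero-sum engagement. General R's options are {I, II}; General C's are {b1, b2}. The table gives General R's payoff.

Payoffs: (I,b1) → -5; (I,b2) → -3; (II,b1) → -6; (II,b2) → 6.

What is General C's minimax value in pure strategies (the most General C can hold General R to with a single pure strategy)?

Column maxima: b1 → -5, b2 → 6.
The smallest of these is -5.

-5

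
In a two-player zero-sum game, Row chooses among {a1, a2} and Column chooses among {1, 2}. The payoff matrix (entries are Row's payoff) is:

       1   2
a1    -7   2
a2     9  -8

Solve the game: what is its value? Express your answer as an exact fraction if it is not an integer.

Row minima: a1 → -7, a2 → -8; maximin = -7.
Column maxima: 1 → 9, 2 → 2; minimax = 2.
-7 ≠ 2, so there is no saddle point; optimal play is mixed.
Let Row play a1 with probability p. Expected payoff against 1: (-7)p + 9(1−p) = −16p + 9; against 2: 2p + (-8)(1−p) = 10p − 8.
Setting these equal: −16p + 9 = 10p − 8 ⇒ −26p = -17 ⇒ p = 17/26, and the value is (-16)·(17/26) + 9 = -19/13.
For Column: with q = P(1), equating a1's and a2's payoffs gives −9q + 2 = 17q − 8 ⇒ q = 5/13.

-19/13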